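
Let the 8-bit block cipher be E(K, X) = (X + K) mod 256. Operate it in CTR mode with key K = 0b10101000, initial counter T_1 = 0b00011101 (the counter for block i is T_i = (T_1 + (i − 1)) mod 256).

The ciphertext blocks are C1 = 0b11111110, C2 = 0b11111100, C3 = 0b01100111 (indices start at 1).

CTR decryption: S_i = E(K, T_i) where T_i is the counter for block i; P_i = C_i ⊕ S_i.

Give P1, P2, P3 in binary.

P1 = 0b00111011, P2 = 0b00111010, P3 = 0b10100000

P1: T = 0b00011101, S = E(K, T) = 0b11000101; 0b11111110 ⊕ 0b11000101 = 0b00111011.
P2: T = 0b00011110, S = E(K, T) = 0b11000110; 0b11111100 ⊕ 0b11000110 = 0b00111010.
P3: T = 0b00011111, S = E(K, T) = 0b11000111; 0b01100111 ⊕ 0b11000111 = 0b10100000.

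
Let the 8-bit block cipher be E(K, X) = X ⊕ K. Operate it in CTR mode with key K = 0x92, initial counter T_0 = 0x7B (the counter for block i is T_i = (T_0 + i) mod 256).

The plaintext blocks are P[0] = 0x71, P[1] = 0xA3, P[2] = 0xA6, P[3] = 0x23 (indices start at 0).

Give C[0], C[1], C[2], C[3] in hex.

CTR encryption: S_i = E(K, T_i) where T_i is the counter for block i; C_i = P_i ⊕ S_i.
C[0]: T = 0x7B, S = E(K, T) = 0xE9; 0x71 ⊕ 0xE9 = 0x98.
C[1]: T = 0x7C, S = E(K, T) = 0xEE; 0xA3 ⊕ 0xEE = 0x4D.
C[2]: T = 0x7D, S = E(K, T) = 0xEF; 0xA6 ⊕ 0xEF = 0x49.
C[3]: T = 0x7E, S = E(K, T) = 0xEC; 0x23 ⊕ 0xEC = 0xCF.

C[0] = 0x98, C[1] = 0x4D, C[2] = 0x49, C[3] = 0xCF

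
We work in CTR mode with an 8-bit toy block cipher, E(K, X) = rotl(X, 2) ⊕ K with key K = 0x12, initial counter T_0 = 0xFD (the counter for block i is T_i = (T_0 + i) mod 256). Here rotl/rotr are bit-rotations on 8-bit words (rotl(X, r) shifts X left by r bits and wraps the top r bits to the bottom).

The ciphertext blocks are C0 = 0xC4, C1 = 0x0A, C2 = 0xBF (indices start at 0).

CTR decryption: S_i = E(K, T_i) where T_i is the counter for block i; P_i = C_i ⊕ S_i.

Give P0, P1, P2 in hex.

P0 = 0x21, P1 = 0xE3, P2 = 0x52

P0: T = 0xFD, S = E(K, T) = 0xE5; 0xC4 ⊕ 0xE5 = 0x21.
P1: T = 0xFE, S = E(K, T) = 0xE9; 0x0A ⊕ 0xE9 = 0xE3.
P2: T = 0xFF, S = E(K, T) = 0xED; 0xBF ⊕ 0xED = 0x52.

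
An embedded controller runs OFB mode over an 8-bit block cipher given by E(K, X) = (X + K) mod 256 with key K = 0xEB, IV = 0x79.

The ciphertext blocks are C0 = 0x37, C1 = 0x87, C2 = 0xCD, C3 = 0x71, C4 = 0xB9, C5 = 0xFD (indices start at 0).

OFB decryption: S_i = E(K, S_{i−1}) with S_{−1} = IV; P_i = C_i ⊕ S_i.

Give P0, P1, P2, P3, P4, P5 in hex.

P0 = 0x53, P1 = 0xC8, P2 = 0xF7, P3 = 0x54, P4 = 0xA9, P5 = 0x06

P0: S = E(K, 0x79) = 0x64; 0x37 ⊕ 0x64 = 0x53.
P1: S = E(K, 0x64) = 0x4F; 0x87 ⊕ 0x4F = 0xC8.
P2: S = E(K, 0x4F) = 0x3A; 0xCD ⊕ 0x3A = 0xF7.
P3: S = E(K, 0x3A) = 0x25; 0x71 ⊕ 0x25 = 0x54.
P4: S = E(K, 0x25) = 0x10; 0xB9 ⊕ 0x10 = 0xA9.
P5: S = E(K, 0x10) = 0xFB; 0xFD ⊕ 0xFB = 0x06.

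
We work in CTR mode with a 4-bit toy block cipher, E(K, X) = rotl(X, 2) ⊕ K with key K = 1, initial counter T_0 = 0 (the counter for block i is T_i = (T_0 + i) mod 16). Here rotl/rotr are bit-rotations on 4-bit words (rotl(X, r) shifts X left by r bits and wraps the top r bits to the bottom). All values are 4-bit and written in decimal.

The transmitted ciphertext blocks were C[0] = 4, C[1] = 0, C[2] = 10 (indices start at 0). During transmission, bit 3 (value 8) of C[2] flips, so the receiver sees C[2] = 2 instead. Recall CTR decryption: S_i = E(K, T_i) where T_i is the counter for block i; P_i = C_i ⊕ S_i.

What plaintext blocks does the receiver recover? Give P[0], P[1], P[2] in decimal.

Only C[2] changed, to 2. In CTR, a change in C_i flips the same bit in P_i only; the keystream is unaffected. Decrypting the received ciphertext:
P[0]: T = 0, S = E(K, T) = 1; 4 ⊕ 1 = 5.
P[1]: T = 1, S = E(K, T) = 5; 0 ⊕ 5 = 5.
P[2]: T = 2, S = E(K, T) = 9; 2 ⊕ 9 = 11.
Blocks that differ from the original plaintext: P[2].

P[0] = 5, P[1] = 5, P[2] = 11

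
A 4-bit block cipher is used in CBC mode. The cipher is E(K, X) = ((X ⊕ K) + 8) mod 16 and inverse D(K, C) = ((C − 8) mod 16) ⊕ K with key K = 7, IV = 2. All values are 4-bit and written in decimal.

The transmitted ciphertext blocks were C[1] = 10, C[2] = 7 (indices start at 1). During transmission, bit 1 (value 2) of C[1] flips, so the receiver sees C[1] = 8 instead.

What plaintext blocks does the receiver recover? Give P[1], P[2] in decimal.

P[1] = 5, P[2] = 0

CBC decryption: P_i = D(K, C_i) ⊕ C_{i−1}, with C_{0} = IV.
Only C[1] changed, to 8. In CBC, a change in C_i garbles P_i and flips the same bit in P_{i+1}. Decrypting the received ciphertext:
P[1]: D(K, 8) = 7; 7 ⊕ 2 = 5.
P[2]: D(K, 7) = 8; 8 ⊕ 8 = 0.
Blocks that differ from the original plaintext: P[1], P[2].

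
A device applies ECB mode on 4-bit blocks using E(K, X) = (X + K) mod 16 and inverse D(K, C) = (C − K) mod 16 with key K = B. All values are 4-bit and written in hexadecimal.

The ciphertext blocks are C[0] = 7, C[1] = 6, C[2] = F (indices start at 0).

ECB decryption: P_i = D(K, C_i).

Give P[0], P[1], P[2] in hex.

P[0] = C, P[1] = B, P[2] = 4

P[0]: D(K, 7) = C.
P[1]: D(K, 6) = B.
P[2]: D(K, F) = 4.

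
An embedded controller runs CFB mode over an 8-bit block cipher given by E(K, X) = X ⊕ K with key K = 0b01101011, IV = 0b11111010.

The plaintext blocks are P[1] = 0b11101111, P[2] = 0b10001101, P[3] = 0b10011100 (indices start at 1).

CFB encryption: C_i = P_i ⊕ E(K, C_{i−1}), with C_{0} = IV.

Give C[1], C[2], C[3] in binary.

C[1] = 0b01111110, C[2] = 0b10011000, C[3] = 0b01101111

C[1]: E(K, 0b11111010) = 0b10010001; 0b11101111 ⊕ 0b10010001 = 0b01111110.
C[2]: E(K, 0b01111110) = 0b00010101; 0b10001101 ⊕ 0b00010101 = 0b10011000.
C[3]: E(K, 0b10011000) = 0b11110011; 0b10011100 ⊕ 0b11110011 = 0b01101111.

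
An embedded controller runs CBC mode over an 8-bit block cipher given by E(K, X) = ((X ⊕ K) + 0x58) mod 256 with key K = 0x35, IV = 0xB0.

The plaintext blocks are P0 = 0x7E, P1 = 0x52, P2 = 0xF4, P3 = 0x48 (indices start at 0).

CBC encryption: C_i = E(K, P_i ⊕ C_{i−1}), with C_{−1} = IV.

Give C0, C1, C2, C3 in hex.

C0 = 0x53, C1 = 0x8C, C2 = 0xA5, C3 = 0x30

C0: P0 ⊕ 0xB0 = 0xCE; E(K, 0xCE) = 0x53.
C1: P1 ⊕ 0x53 = 0x01; E(K, 0x01) = 0x8C.
C2: P2 ⊕ 0x8C = 0x78; E(K, 0x78) = 0xA5.
C3: P3 ⊕ 0xA5 = 0xED; E(K, 0xED) = 0x30.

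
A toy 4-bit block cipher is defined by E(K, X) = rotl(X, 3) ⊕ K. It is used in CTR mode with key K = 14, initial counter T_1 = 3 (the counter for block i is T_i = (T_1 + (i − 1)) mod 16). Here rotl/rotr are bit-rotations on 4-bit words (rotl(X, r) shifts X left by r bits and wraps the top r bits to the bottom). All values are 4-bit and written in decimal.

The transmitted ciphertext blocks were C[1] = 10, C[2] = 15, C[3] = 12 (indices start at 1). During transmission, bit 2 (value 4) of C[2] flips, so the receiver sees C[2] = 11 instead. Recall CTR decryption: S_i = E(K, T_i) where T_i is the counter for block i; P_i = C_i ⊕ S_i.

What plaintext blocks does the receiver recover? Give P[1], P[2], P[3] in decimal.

Only C[2] changed, to 11. In CTR, a change in C_i flips the same bit in P_i only; the keystream is unaffected. Decrypting the received ciphertext:
P[1]: T = 3, S = E(K, T) = 7; 10 ⊕ 7 = 13.
P[2]: T = 4, S = E(K, T) = 12; 11 ⊕ 12 = 7.
P[3]: T = 5, S = E(K, T) = 4; 12 ⊕ 4 = 8.
Blocks that differ from the original plaintext: P[2].

P[1] = 13, P[2] = 7, P[3] = 8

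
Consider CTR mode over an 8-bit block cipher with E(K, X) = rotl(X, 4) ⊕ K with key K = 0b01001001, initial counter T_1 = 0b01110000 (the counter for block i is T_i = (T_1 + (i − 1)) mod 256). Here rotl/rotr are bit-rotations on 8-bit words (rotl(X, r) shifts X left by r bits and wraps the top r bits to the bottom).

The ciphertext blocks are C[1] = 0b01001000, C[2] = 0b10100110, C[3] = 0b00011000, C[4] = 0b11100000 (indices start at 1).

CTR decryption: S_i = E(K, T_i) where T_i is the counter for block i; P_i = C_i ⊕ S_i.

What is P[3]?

P[3]: T = 0b01110010, S = E(K, T) = 0b01101110; 0b00011000 ⊕ 0b01101110 = 0b01110110.

P[3] = 0b01110110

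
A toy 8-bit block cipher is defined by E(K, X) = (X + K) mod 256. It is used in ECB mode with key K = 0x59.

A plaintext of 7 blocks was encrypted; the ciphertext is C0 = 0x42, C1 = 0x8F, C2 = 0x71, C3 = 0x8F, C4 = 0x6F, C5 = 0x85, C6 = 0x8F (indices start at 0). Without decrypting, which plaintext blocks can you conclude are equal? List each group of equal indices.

ECB encrypts each block independently with the same key, so equal ciphertext blocks imply equal plaintext blocks.
C1 = C3 = C6 = 0x8F, so P1 = P3 = P6.

P1 = P3 = P6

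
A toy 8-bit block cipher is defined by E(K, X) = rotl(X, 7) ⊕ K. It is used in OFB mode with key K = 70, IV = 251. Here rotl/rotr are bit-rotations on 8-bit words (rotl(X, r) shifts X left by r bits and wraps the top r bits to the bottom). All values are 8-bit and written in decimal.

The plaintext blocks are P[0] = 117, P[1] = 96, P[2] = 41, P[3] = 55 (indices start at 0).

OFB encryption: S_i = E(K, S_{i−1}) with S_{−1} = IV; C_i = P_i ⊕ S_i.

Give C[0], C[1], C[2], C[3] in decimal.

C[0] = 206, C[1] = 251, C[2] = 162, C[3] = 180

C[0]: S = E(K, 251) = 187; 117 ⊕ 187 = 206.
C[1]: S = E(K, 187) = 155; 96 ⊕ 155 = 251.
C[2]: S = E(K, 155) = 139; 41 ⊕ 139 = 162.
C[3]: S = E(K, 139) = 131; 55 ⊕ 131 = 180.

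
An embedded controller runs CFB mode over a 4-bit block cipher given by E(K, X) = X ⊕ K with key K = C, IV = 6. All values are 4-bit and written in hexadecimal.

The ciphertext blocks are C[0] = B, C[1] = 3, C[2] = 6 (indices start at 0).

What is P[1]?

P[1] = 4

CFB decryption: P_i = C_i ⊕ E(K, C_{i−1}), with C_{−1} = IV.
P[1]: E(K, B) = 7; 3 ⊕ 7 = 4.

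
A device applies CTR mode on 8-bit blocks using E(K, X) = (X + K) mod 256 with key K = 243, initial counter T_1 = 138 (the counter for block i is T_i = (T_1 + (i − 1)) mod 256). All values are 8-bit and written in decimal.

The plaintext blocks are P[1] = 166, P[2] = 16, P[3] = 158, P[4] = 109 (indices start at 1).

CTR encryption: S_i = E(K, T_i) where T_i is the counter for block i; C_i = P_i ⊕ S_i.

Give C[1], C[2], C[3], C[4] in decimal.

C[1]: T = 138, S = E(K, T) = 125; 166 ⊕ 125 = 219.
C[2]: T = 139, S = E(K, T) = 126; 16 ⊕ 126 = 110.
C[3]: T = 140, S = E(K, T) = 127; 158 ⊕ 127 = 225.
C[4]: T = 141, S = E(K, T) = 128; 109 ⊕ 128 = 237.

C[1] = 219, C[2] = 110, C[3] = 225, C[4] = 237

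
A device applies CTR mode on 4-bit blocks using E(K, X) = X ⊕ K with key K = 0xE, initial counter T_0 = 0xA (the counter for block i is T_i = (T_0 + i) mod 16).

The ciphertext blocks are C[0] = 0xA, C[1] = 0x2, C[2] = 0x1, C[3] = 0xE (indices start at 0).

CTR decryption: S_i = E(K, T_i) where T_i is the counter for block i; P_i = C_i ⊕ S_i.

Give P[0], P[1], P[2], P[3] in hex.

P[0]: T = 0xA, S = E(K, T) = 0x4; 0xA ⊕ 0x4 = 0xE.
P[1]: T = 0xB, S = E(K, T) = 0x5; 0x2 ⊕ 0x5 = 0x7.
P[2]: T = 0xC, S = E(K, T) = 0x2; 0x1 ⊕ 0x2 = 0x3.
P[3]: T = 0xD, S = E(K, T) = 0x3; 0xE ⊕ 0x3 = 0xD.

P[0] = 0xE, P[1] = 0x7, P[2] = 0x3, P[3] = 0xD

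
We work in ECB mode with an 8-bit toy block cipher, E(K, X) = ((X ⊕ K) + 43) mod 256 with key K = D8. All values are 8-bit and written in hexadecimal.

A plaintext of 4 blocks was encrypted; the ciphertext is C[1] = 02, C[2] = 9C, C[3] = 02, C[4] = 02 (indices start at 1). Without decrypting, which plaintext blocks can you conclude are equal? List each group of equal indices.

P[1] = P[3] = P[4]

ECB encrypts each block independently with the same key, so equal ciphertext blocks imply equal plaintext blocks.
C[1] = C[3] = C[4] = 02, so P[1] = P[3] = P[4].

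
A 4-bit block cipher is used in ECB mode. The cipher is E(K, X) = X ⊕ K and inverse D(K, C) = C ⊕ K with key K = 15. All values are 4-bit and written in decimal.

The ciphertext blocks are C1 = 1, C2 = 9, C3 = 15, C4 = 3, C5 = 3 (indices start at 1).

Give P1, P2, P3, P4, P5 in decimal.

ECB decryption: P_i = D(K, C_i).
P1: D(K, 1) = 14.
P2: D(K, 9) = 6.
P3: D(K, 15) = 0.
P4: D(K, 3) = 12.
P5: D(K, 3) = 12.

P1 = 14, P2 = 6, P3 = 0, P4 = 12, P5 = 12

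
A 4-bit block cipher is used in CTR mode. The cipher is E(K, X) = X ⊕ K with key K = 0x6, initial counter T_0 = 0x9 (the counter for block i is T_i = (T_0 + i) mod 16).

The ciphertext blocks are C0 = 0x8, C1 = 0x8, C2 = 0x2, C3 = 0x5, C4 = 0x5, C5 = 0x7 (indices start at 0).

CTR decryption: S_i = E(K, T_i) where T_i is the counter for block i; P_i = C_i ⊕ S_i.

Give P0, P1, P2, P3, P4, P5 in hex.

P0 = 0x7, P1 = 0x4, P2 = 0xF, P3 = 0xF, P4 = 0xE, P5 = 0xF

P0: T = 0x9, S = E(K, T) = 0xF; 0x8 ⊕ 0xF = 0x7.
P1: T = 0xA, S = E(K, T) = 0xC; 0x8 ⊕ 0xC = 0x4.
P2: T = 0xB, S = E(K, T) = 0xD; 0x2 ⊕ 0xD = 0xF.
P3: T = 0xC, S = E(K, T) = 0xA; 0x5 ⊕ 0xA = 0xF.
P4: T = 0xD, S = E(K, T) = 0xB; 0x5 ⊕ 0xB = 0xE.
P5: T = 0xE, S = E(K, T) = 0x8; 0x7 ⊕ 0x8 = 0xF.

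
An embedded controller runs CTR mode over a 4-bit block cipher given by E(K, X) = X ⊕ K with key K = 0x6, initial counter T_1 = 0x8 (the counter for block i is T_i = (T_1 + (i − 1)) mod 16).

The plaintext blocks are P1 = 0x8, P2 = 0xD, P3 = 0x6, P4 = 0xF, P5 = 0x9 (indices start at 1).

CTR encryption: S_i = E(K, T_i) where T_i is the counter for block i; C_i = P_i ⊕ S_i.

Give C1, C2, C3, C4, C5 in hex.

C1 = 0x6, C2 = 0x2, C3 = 0xA, C4 = 0x2, C5 = 0x3

C1: T = 0x8, S = E(K, T) = 0xE; 0x8 ⊕ 0xE = 0x6.
C2: T = 0x9, S = E(K, T) = 0xF; 0xD ⊕ 0xF = 0x2.
C3: T = 0xA, S = E(K, T) = 0xC; 0x6 ⊕ 0xC = 0xA.
C4: T = 0xB, S = E(K, T) = 0xD; 0xF ⊕ 0xD = 0x2.
C5: T = 0xC, S = E(K, T) = 0xA; 0x9 ⊕ 0xA = 0x3.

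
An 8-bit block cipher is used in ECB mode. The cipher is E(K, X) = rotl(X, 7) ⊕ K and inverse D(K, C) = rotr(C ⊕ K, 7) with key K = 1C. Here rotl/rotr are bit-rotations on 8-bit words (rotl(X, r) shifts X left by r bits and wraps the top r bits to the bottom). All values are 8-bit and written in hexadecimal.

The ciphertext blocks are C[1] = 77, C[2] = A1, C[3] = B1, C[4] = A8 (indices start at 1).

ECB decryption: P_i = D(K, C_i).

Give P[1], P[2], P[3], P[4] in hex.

P[1]: D(K, 77) = D6.
P[2]: D(K, A1) = 7B.
P[3]: D(K, B1) = 5B.
P[4]: D(K, A8) = 69.

P[1] = D6, P[2] = 7B, P[3] = 5B, P[4] = 69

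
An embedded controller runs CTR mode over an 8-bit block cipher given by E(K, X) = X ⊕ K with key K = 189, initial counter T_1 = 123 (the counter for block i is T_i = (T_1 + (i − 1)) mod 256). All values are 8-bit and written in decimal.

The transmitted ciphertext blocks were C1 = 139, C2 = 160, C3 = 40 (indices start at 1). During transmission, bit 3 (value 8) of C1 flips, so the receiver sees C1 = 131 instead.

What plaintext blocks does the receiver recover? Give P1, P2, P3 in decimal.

P1 = 69, P2 = 97, P3 = 232

CTR decryption: S_i = E(K, T_i) where T_i is the counter for block i; P_i = C_i ⊕ S_i.
Only C1 changed, to 131. In CTR, a change in C_i flips the same bit in P_i only; the keystream is unaffected. Decrypting the received ciphertext:
P1: T = 123, S = E(K, T) = 198; 131 ⊕ 198 = 69.
P2: T = 124, S = E(K, T) = 193; 160 ⊕ 193 = 97.
P3: T = 125, S = E(K, T) = 192; 40 ⊕ 192 = 232.
Blocks that differ from the original plaintext: P1.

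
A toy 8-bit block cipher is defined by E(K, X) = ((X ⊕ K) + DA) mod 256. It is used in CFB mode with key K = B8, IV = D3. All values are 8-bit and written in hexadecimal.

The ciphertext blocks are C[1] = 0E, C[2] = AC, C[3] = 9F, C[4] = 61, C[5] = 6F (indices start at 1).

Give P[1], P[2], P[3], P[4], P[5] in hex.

CFB decryption: P_i = C_i ⊕ E(K, C_{i−1}), with C_{0} = IV.
P[1]: E(K, D3) = 45; 0E ⊕ 45 = 4B.
P[2]: E(K, 0E) = 90; AC ⊕ 90 = 3C.
P[3]: E(K, AC) = EE; 9F ⊕ EE = 71.
P[4]: E(K, 9F) = 01; 61 ⊕ 01 = 60.
P[5]: E(K, 61) = B3; 6F ⊕ B3 = DC.

P[1] = 4B, P[2] = 3C, P[3] = 71, P[4] = 60, P[5] = DC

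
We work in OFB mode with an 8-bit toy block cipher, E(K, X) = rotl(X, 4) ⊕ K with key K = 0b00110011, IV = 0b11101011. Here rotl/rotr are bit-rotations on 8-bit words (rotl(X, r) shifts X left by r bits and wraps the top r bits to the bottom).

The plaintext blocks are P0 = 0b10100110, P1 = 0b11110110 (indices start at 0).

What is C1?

OFB encryption: S_i = E(K, S_{i−1}) with S_{−1} = IV; C_i = P_i ⊕ S_i.
C0: S = E(K, 0b11101011) = 0b10001101; 0b10100110 ⊕ 0b10001101 = 0b00101011.
C1: S = E(K, 0b10001101) = 0b11101011; 0b11110110 ⊕ 0b11101011 = 0b00011101.

C1 = 0b00011101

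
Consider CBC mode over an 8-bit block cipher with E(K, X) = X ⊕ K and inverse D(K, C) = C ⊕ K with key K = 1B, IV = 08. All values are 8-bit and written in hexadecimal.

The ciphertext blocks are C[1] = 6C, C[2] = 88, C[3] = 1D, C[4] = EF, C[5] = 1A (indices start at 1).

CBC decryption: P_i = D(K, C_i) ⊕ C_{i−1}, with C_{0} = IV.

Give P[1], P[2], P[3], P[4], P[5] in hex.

P[1]: D(K, 6C) = 77; 77 ⊕ 08 = 7F.
P[2]: D(K, 88) = 93; 93 ⊕ 6C = FF.
P[3]: D(K, 1D) = 06; 06 ⊕ 88 = 8E.
P[4]: D(K, EF) = F4; F4 ⊕ 1D = E9.
P[5]: D(K, 1A) = 01; 01 ⊕ EF = EE.

P[1] = 7F, P[2] = FF, P[3] = 8E, P[4] = E9, P[5] = EE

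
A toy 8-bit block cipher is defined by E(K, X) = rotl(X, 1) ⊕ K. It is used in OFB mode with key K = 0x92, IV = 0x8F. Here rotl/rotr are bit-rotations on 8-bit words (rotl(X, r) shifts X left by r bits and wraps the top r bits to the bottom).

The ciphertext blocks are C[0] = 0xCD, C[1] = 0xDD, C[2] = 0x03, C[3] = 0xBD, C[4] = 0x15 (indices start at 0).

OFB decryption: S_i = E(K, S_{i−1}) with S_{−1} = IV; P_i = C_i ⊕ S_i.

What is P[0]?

P[0] = 0x40

P[0]: S = E(K, 0x8F) = 0x8D; 0xCD ⊕ 0x8D = 0x40.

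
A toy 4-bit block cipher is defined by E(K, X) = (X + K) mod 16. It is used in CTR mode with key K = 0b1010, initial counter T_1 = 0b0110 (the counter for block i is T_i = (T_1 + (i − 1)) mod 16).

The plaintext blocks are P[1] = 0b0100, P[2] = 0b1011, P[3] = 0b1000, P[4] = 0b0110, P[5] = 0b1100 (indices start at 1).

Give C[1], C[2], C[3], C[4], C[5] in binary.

C[1] = 0b0100, C[2] = 0b1010, C[3] = 0b1010, C[4] = 0b0101, C[5] = 0b1000

CTR encryption: S_i = E(K, T_i) where T_i is the counter for block i; C_i = P_i ⊕ S_i.
C[1]: T = 0b0110, S = E(K, T) = 0b0000; 0b0100 ⊕ 0b0000 = 0b0100.
C[2]: T = 0b0111, S = E(K, T) = 0b0001; 0b1011 ⊕ 0b0001 = 0b1010.
C[3]: T = 0b1000, S = E(K, T) = 0b0010; 0b1000 ⊕ 0b0010 = 0b1010.
C[4]: T = 0b1001, S = E(K, T) = 0b0011; 0b0110 ⊕ 0b0011 = 0b0101.
C[5]: T = 0b1010, S = E(K, T) = 0b0100; 0b1100 ⊕ 0b0100 = 0b1000.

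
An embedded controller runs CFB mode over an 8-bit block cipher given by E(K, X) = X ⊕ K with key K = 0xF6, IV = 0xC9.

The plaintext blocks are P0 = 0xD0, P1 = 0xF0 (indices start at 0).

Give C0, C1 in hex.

CFB encryption: C_i = P_i ⊕ E(K, C_{i−1}), with C_{−1} = IV.
C0: E(K, 0xC9) = 0x3F; 0xD0 ⊕ 0x3F = 0xEF.
C1: E(K, 0xEF) = 0x19; 0xF0 ⊕ 0x19 = 0xE9.

C0 = 0xEF, C1 = 0xE9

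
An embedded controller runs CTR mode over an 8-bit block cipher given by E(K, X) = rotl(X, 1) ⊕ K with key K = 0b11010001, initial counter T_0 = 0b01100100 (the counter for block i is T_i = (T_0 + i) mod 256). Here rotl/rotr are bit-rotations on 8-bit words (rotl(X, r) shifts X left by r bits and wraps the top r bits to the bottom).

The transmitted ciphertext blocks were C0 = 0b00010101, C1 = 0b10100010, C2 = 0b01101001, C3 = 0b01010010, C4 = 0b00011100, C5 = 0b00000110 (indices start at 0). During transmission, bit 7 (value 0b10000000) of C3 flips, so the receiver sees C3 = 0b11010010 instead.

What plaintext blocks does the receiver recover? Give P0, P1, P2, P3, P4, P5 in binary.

P0 = 0b00001100, P1 = 0b10111001, P2 = 0b01110100, P3 = 0b11001101, P4 = 0b00011101, P5 = 0b00000101

CTR decryption: S_i = E(K, T_i) where T_i is the counter for block i; P_i = C_i ⊕ S_i.
Only C3 changed, to 0b11010010. In CTR, a change in C_i flips the same bit in P_i only; the keystream is unaffected. Decrypting the received ciphertext:
P0: T = 0b01100100, S = E(K, T) = 0b00011001; 0b00010101 ⊕ 0b00011001 = 0b00001100.
P1: T = 0b01100101, S = E(K, T) = 0b00011011; 0b10100010 ⊕ 0b00011011 = 0b10111001.
P2: T = 0b01100110, S = E(K, T) = 0b00011101; 0b01101001 ⊕ 0b00011101 = 0b01110100.
P3: T = 0b01100111, S = E(K, T) = 0b00011111; 0b11010010 ⊕ 0b00011111 = 0b11001101.
P4: T = 0b01101000, S = E(K, T) = 0b00000001; 0b00011100 ⊕ 0b00000001 = 0b00011101.
P5: T = 0b01101001, S = E(K, T) = 0b00000011; 0b00000110 ⊕ 0b00000011 = 0b00000101.
Blocks that differ from the original plaintext: P3.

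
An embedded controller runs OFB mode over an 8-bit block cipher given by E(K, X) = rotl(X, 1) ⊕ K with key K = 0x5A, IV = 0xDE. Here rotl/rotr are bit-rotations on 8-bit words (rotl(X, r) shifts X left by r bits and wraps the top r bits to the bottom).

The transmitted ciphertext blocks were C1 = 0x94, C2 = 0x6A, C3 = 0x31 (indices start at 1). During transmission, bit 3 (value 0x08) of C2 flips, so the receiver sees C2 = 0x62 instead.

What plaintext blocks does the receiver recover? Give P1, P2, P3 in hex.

P1 = 0x73, P2 = 0xF7, P3 = 0x40

OFB decryption: S_i = E(K, S_{i−1}) with S_{0} = IV; P_i = C_i ⊕ S_i.
Only C2 changed, to 0x62. In OFB, a change in C_i flips the same bit in P_i only; the keystream is unaffected. Decrypting the received ciphertext:
P1: S = E(K, 0xDE) = 0xE7; 0x94 ⊕ 0xE7 = 0x73.
P2: S = E(K, 0xE7) = 0x95; 0x62 ⊕ 0x95 = 0xF7.
P3: S = E(K, 0x95) = 0x71; 0x31 ⊕ 0x71 = 0x40.
Blocks that differ from the original plaintext: P2.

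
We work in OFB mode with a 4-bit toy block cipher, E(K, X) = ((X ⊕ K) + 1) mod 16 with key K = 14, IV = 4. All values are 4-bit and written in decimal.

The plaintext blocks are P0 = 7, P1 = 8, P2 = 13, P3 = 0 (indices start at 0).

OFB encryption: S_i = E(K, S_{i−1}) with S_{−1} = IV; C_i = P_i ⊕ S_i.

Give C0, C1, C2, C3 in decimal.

C0 = 12, C1 = 14, C2 = 4, C3 = 8

C0: S = E(K, 4) = 11; 7 ⊕ 11 = 12.
C1: S = E(K, 11) = 6; 8 ⊕ 6 = 14.
C2: S = E(K, 6) = 9; 13 ⊕ 9 = 4.
C3: S = E(K, 9) = 8; 0 ⊕ 8 = 8.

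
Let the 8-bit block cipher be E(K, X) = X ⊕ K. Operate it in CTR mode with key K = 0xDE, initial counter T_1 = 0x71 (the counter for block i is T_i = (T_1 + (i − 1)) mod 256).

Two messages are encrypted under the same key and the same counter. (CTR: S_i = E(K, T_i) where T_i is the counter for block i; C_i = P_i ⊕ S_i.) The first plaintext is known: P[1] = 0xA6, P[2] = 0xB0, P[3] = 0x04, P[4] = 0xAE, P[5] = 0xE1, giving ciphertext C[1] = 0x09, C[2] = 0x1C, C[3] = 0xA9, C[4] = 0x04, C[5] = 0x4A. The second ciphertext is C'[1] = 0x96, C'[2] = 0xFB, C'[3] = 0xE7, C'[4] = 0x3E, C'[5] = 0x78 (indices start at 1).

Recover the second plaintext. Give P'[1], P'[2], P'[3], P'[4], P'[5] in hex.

In CTR with a reused counter, both messages share the same keystream S_i, so C_i ⊕ C'_i = P_i ⊕ P'_i and thus P'_i = P_i ⊕ C_i ⊕ C'_i.
P'[1]: 0xA6 ⊕ 0x09 ⊕ 0x96 = 0x39.
P'[2]: 0xB0 ⊕ 0x1C ⊕ 0xFB = 0x57.
P'[3]: 0x04 ⊕ 0xA9 ⊕ 0xE7 = 0x4A.
P'[4]: 0xAE ⊕ 0x04 ⊕ 0x3E = 0x94.
P'[5]: 0xE1 ⊕ 0x4A ⊕ 0x78 = 0xD3.

P'[1] = 0x39, P'[2] = 0x57, P'[3] = 0x4A, P'[4] = 0x94, P'[5] = 0xD3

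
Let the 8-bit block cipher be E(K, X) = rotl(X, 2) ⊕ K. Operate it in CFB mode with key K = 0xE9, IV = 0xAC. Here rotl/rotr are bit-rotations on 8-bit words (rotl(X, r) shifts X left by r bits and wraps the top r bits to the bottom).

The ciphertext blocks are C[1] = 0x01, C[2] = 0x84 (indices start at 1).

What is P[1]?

P[1] = 0x5A

CFB decryption: P_i = C_i ⊕ E(K, C_{i−1}), with C_{0} = IV.
P[1]: E(K, 0xAC) = 0x5B; 0x01 ⊕ 0x5B = 0x5A.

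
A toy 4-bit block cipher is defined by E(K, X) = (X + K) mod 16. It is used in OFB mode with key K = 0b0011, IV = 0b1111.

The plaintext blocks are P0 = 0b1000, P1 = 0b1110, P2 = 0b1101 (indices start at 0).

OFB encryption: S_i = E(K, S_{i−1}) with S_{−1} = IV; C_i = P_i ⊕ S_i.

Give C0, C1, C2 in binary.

C0: S = E(K, 0b1111) = 0b0010; 0b1000 ⊕ 0b0010 = 0b1010.
C1: S = E(K, 0b0010) = 0b0101; 0b1110 ⊕ 0b0101 = 0b1011.
C2: S = E(K, 0b0101) = 0b1000; 0b1101 ⊕ 0b1000 = 0b0101.

C0 = 0b1010, C1 = 0b1011, C2 = 0b0101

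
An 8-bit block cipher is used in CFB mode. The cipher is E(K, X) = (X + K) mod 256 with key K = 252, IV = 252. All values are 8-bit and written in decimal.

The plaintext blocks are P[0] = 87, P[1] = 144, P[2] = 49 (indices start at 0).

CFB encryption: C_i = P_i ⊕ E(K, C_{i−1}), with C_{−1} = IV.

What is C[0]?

C[0]: E(K, 252) = 248; 87 ⊕ 248 = 175.

C[0] = 175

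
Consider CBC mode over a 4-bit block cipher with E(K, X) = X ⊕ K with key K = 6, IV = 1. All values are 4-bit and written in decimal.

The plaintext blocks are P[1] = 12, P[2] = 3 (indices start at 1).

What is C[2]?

CBC encryption: C_i = E(K, P_i ⊕ C_{i−1}), with C_{0} = IV.
C[1]: P[1] ⊕ 1 = 13; E(K, 13) = 11.
C[2]: P[2] ⊕ 11 = 8; E(K, 8) = 14.

C[2] = 14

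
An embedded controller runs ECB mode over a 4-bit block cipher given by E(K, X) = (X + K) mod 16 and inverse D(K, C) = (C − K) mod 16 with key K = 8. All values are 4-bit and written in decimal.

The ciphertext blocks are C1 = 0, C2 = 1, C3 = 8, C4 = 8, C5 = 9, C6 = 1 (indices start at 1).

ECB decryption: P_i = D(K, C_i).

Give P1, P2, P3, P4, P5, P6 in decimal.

P1: D(K, 0) = 8.
P2: D(K, 1) = 9.
P3: D(K, 8) = 0.
P4: D(K, 8) = 0.
P5: D(K, 9) = 1.
P6: D(K, 1) = 9.

P1 = 8, P2 = 9, P3 = 0, P4 = 0, P5 = 1, P6 = 9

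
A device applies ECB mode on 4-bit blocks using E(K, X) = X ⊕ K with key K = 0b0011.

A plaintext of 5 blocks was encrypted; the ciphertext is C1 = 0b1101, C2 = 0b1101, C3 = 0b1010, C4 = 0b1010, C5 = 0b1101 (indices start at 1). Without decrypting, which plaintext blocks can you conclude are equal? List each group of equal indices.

P1 = P2 = P5; P3 = P4

ECB encrypts each block independently with the same key, so equal ciphertext blocks imply equal plaintext blocks.
C1 = C2 = C5 = 0b1101, so P1 = P2 = P5.
C3 = C4 = 0b1010, so P3 = P4.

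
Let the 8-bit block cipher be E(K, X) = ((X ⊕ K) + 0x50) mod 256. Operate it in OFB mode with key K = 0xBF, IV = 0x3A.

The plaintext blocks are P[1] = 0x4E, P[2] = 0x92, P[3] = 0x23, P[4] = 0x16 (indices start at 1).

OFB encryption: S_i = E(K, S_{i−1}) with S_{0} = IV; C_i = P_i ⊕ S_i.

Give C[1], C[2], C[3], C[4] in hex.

C[1] = 0x9B, C[2] = 0x28, C[3] = 0x76, C[4] = 0x2C

C[1]: S = E(K, 0x3A) = 0xD5; 0x4E ⊕ 0xD5 = 0x9B.
C[2]: S = E(K, 0xD5) = 0xBA; 0x92 ⊕ 0xBA = 0x28.
C[3]: S = E(K, 0xBA) = 0x55; 0x23 ⊕ 0x55 = 0x76.
C[4]: S = E(K, 0x55) = 0x3A; 0x16 ⊕ 0x3A = 0x2C.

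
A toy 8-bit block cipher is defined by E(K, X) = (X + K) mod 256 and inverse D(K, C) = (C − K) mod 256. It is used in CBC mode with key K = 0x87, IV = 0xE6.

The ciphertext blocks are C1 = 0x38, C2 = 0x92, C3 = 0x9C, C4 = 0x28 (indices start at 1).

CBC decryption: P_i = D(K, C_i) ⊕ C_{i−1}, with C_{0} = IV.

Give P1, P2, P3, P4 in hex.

P1 = 0x57, P2 = 0x33, P3 = 0x87, P4 = 0x3D

P1: D(K, 0x38) = 0xB1; 0xB1 ⊕ 0xE6 = 0x57.
P2: D(K, 0x92) = 0x0B; 0x0B ⊕ 0x38 = 0x33.
P3: D(K, 0x9C) = 0x15; 0x15 ⊕ 0x92 = 0x87.
P4: D(K, 0x28) = 0xA1; 0xA1 ⊕ 0x9C = 0x3D.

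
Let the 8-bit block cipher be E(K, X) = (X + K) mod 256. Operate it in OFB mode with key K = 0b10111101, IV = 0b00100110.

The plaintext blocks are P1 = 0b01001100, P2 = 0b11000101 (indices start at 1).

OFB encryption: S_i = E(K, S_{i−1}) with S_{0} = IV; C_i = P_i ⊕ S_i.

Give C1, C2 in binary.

C1 = 0b10101111, C2 = 0b01100101

C1: S = E(K, 0b00100110) = 0b11100011; 0b01001100 ⊕ 0b11100011 = 0b10101111.
C2: S = E(K, 0b11100011) = 0b10100000; 0b11000101 ⊕ 0b10100000 = 0b01100101.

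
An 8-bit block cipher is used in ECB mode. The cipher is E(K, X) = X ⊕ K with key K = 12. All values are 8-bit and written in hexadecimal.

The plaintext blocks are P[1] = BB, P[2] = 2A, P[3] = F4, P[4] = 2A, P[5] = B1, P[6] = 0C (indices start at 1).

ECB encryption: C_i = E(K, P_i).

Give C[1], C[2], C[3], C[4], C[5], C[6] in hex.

C[1] = A9, C[2] = 38, C[3] = E6, C[4] = 38, C[5] = A3, C[6] = 1E

C[1]: E(K, BB) = A9.
C[2]: E(K, 2A) = 38.
C[3]: E(K, F4) = E6.
C[4]: E(K, 2A) = 38.
C[5]: E(K, B1) = A3.
C[6]: E(K, 0C) = 1E.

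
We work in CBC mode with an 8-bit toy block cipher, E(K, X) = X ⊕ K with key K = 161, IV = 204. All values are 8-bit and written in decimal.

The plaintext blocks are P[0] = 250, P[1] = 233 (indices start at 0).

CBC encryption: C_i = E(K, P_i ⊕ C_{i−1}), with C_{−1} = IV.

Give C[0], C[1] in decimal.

C[0]: P[0] ⊕ 204 = 54; E(K, 54) = 151.
C[1]: P[1] ⊕ 151 = 126; E(K, 126) = 223.

C[0] = 151, C[1] = 223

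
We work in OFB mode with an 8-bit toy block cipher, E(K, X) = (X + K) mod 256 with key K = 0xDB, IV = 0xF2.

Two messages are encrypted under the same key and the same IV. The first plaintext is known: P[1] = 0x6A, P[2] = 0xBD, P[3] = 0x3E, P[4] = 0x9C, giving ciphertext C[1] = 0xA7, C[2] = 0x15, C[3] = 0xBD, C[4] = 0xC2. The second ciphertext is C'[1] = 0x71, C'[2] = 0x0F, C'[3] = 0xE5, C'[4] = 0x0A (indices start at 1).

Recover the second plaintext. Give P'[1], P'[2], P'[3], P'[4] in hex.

In OFB with a reused IV, both messages share the same keystream S_i, so C_i ⊕ C'_i = P_i ⊕ P'_i and thus P'_i = P_i ⊕ C_i ⊕ C'_i.
P'[1]: 0x6A ⊕ 0xA7 ⊕ 0x71 = 0xBC.
P'[2]: 0xBD ⊕ 0x15 ⊕ 0x0F = 0xA7.
P'[3]: 0x3E ⊕ 0xBD ⊕ 0xE5 = 0x66.
P'[4]: 0x9C ⊕ 0xC2 ⊕ 0x0A = 0x54.

P'[1] = 0xBC, P'[2] = 0xA7, P'[3] = 0x66, P'[4] = 0x54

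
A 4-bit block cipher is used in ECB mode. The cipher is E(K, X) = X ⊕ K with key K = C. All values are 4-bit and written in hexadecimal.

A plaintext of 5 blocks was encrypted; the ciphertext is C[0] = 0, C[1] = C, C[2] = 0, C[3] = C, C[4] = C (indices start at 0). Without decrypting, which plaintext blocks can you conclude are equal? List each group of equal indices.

P[0] = P[2]; P[1] = P[3] = P[4]

ECB encrypts each block independently with the same key, so equal ciphertext blocks imply equal plaintext blocks.
C[0] = C[2] = 0, so P[0] = P[2].
C[1] = C[3] = C[4] = C, so P[1] = P[3] = P[4].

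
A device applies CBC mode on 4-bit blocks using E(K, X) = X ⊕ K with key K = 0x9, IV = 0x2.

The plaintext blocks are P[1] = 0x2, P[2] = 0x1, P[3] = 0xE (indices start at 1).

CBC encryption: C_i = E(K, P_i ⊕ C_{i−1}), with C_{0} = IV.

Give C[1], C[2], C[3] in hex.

C[1] = 0x9, C[2] = 0x1, C[3] = 0x6

C[1]: P[1] ⊕ 0x2 = 0x0; E(K, 0x0) = 0x9.
C[2]: P[2] ⊕ 0x9 = 0x8; E(K, 0x8) = 0x1.
C[3]: P[3] ⊕ 0x1 = 0xF; E(K, 0xF) = 0x6.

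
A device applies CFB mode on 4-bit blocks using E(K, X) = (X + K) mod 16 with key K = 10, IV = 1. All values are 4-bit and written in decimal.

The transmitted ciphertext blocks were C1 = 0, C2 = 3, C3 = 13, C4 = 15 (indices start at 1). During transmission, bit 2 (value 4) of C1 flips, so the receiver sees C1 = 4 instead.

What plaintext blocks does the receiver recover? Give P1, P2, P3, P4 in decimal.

P1 = 15, P2 = 13, P3 = 0, P4 = 8

CFB decryption: P_i = C_i ⊕ E(K, C_{i−1}), with C_{0} = IV.
Only C1 changed, to 4. In CFB, a change in C_i flips the same bit in P_i and garbles P_{i+1}. Decrypting the received ciphertext:
P1: E(K, 1) = 11; 4 ⊕ 11 = 15.
P2: E(K, 4) = 14; 3 ⊕ 14 = 13.
P3: E(K, 3) = 13; 13 ⊕ 13 = 0.
P4: E(K, 13) = 7; 15 ⊕ 7 = 8.
Blocks that differ from the original plaintext: P1, P2.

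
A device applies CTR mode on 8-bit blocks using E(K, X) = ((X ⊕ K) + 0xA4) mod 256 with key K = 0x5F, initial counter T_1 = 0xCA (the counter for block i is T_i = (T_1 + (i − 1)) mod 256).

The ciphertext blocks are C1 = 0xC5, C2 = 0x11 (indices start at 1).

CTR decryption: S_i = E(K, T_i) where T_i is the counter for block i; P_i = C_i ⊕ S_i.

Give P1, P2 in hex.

P1: T = 0xCA, S = E(K, T) = 0x39; 0xC5 ⊕ 0x39 = 0xFC.
P2: T = 0xCB, S = E(K, T) = 0x38; 0x11 ⊕ 0x38 = 0x29.

P1 = 0xFC, P2 = 0x29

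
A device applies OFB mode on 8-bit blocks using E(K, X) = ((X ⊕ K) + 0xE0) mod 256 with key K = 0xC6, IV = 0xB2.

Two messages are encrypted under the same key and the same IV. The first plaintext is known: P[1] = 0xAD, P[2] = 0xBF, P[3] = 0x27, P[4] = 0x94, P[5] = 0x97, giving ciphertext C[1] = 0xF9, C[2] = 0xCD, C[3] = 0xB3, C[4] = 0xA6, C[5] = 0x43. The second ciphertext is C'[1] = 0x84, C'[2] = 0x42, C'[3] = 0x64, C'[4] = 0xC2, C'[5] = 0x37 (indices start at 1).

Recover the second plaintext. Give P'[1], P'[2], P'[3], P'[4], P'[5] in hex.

In OFB with a reused IV, both messages share the same keystream S_i, so C_i ⊕ C'_i = P_i ⊕ P'_i and thus P'_i = P_i ⊕ C_i ⊕ C'_i.
P'[1]: 0xAD ⊕ 0xF9 ⊕ 0x84 = 0xD0.
P'[2]: 0xBF ⊕ 0xCD ⊕ 0x42 = 0x30.
P'[3]: 0x27 ⊕ 0xB3 ⊕ 0x64 = 0xF0.
P'[4]: 0x94 ⊕ 0xA6 ⊕ 0xC2 = 0xF0.
P'[5]: 0x97 ⊕ 0x43 ⊕ 0x37 = 0xE3.

P'[1] = 0xD0, P'[2] = 0x30, P'[3] = 0xF0, P'[4] = 0xF0, P'[5] = 0xE3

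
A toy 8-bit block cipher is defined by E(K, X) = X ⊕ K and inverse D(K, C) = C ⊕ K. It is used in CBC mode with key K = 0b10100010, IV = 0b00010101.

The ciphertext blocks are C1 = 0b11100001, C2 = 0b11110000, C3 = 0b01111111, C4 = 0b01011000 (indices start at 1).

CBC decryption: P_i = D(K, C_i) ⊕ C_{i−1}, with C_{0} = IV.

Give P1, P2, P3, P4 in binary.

P1 = 0b01010110, P2 = 0b10110011, P3 = 0b00101101, P4 = 0b10000101

P1: D(K, 0b11100001) = 0b01000011; 0b01000011 ⊕ 0b00010101 = 0b01010110.
P2: D(K, 0b11110000) = 0b01010010; 0b01010010 ⊕ 0b11100001 = 0b10110011.
P3: D(K, 0b01111111) = 0b11011101; 0b11011101 ⊕ 0b11110000 = 0b00101101.
P4: D(K, 0b01011000) = 0b11111010; 0b11111010 ⊕ 0b01111111 = 0b10000101.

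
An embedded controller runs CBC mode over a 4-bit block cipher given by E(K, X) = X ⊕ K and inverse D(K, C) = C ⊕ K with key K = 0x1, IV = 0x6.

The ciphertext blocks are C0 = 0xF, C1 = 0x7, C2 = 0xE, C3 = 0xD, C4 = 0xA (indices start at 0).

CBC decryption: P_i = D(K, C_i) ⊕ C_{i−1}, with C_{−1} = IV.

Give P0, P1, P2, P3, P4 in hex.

P0 = 0x8, P1 = 0x9, P2 = 0x8, P3 = 0x2, P4 = 0x6

P0: D(K, 0xF) = 0xE; 0xE ⊕ 0x6 = 0x8.
P1: D(K, 0x7) = 0x6; 0x6 ⊕ 0xF = 0x9.
P2: D(K, 0xE) = 0xF; 0xF ⊕ 0x7 = 0x8.
P3: D(K, 0xD) = 0xC; 0xC ⊕ 0xE = 0x2.
P4: D(K, 0xA) = 0xB; 0xB ⊕ 0xD = 0x6.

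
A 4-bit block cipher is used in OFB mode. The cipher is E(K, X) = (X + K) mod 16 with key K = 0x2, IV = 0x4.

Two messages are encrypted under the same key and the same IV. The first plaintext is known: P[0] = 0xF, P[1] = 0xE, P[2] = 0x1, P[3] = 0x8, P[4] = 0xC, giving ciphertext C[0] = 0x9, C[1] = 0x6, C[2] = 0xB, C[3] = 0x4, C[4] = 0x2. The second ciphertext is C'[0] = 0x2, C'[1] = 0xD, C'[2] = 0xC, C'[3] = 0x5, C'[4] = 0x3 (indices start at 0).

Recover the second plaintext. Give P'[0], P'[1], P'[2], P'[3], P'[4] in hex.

In OFB with a reused IV, both messages share the same keystream S_i, so C_i ⊕ C'_i = P_i ⊕ P'_i and thus P'_i = P_i ⊕ C_i ⊕ C'_i.
P'[0]: 0xF ⊕ 0x9 ⊕ 0x2 = 0x4.
P'[1]: 0xE ⊕ 0x6 ⊕ 0xD = 0x5.
P'[2]: 0x1 ⊕ 0xB ⊕ 0xC = 0x6.
P'[3]: 0x8 ⊕ 0x4 ⊕ 0x5 = 0x9.
P'[4]: 0xC ⊕ 0x2 ⊕ 0x3 = 0xD.

P'[0] = 0x4, P'[1] = 0x5, P'[2] = 0x6, P'[3] = 0x9, P'[4] = 0xD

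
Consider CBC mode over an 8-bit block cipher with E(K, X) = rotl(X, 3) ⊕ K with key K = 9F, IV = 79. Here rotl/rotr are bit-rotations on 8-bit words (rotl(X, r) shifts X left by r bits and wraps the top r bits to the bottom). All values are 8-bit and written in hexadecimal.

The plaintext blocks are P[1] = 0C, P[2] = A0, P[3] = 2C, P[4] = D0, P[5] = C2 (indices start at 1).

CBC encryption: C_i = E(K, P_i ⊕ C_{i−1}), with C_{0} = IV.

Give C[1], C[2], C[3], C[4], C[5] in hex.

C[1] = 34, C[2] = 3B, C[3] = 27, C[4] = 20, C[5] = 88

C[1]: P[1] ⊕ 79 = 75; E(K, 75) = 34.
C[2]: P[2] ⊕ 34 = 94; E(K, 94) = 3B.
C[3]: P[3] ⊕ 3B = 17; E(K, 17) = 27.
C[4]: P[4] ⊕ 27 = F7; E(K, F7) = 20.
C[5]: P[5] ⊕ 20 = E2; E(K, E2) = 88.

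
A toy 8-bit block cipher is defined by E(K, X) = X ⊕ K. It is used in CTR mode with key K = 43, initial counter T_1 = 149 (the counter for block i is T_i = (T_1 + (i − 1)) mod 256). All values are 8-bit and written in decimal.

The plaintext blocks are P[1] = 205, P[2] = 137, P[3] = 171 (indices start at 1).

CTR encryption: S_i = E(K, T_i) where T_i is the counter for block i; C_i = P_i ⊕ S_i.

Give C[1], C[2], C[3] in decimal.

C[1] = 115, C[2] = 52, C[3] = 23

C[1]: T = 149, S = E(K, T) = 190; 205 ⊕ 190 = 115.
C[2]: T = 150, S = E(K, T) = 189; 137 ⊕ 189 = 52.
C[3]: T = 151, S = E(K, T) = 188; 171 ⊕ 188 = 23.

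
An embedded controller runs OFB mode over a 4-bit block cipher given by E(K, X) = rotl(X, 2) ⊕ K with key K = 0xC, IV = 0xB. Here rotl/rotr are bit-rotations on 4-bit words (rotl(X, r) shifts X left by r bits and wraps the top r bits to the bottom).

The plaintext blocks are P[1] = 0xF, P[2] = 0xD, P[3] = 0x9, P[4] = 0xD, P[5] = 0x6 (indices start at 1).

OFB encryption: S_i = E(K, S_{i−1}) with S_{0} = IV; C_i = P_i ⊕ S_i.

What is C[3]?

C[3] = 0x4

C[1]: S = E(K, 0xB) = 0x2; 0xF ⊕ 0x2 = 0xD.
C[2]: S = E(K, 0x2) = 0x4; 0xD ⊕ 0x4 = 0x9.
C[3]: S = E(K, 0x4) = 0xD; 0x9 ⊕ 0xD = 0x4.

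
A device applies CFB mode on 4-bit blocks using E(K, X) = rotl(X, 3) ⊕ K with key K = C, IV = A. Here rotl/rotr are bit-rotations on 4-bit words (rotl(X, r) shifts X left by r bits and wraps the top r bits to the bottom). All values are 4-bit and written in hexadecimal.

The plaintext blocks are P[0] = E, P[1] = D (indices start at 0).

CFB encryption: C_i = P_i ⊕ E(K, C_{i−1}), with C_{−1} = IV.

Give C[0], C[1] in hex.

C[0]: E(K, A) = 9; E ⊕ 9 = 7.
C[1]: E(K, 7) = 7; D ⊕ 7 = A.

C[0] = 7, C[1] = A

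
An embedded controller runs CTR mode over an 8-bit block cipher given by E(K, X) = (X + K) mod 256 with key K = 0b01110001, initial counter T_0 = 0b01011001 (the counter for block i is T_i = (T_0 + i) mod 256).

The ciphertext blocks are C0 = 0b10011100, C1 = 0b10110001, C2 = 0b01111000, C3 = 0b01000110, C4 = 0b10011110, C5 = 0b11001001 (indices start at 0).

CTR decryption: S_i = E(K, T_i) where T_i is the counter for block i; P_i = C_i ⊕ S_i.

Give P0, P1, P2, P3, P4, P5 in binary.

P0 = 0b01010110, P1 = 0b01111010, P2 = 0b10110100, P3 = 0b10001011, P4 = 0b01010000, P5 = 0b00000110

P0: T = 0b01011001, S = E(K, T) = 0b11001010; 0b10011100 ⊕ 0b11001010 = 0b01010110.
P1: T = 0b01011010, S = E(K, T) = 0b11001011; 0b10110001 ⊕ 0b11001011 = 0b01111010.
P2: T = 0b01011011, S = E(K, T) = 0b11001100; 0b01111000 ⊕ 0b11001100 = 0b10110100.
P3: T = 0b01011100, S = E(K, T) = 0b11001101; 0b01000110 ⊕ 0b11001101 = 0b10001011.
P4: T = 0b01011101, S = E(K, T) = 0b11001110; 0b10011110 ⊕ 0b11001110 = 0b01010000.
P5: T = 0b01011110, S = E(K, T) = 0b11001111; 0b11001001 ⊕ 0b11001111 = 0b00000110.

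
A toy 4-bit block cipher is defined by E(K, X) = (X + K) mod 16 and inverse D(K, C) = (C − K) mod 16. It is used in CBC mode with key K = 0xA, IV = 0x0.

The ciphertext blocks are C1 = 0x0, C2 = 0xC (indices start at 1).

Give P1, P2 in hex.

CBC decryption: P_i = D(K, C_i) ⊕ C_{i−1}, with C_{0} = IV.
P1: D(K, 0x0) = 0x6; 0x6 ⊕ 0x0 = 0x6.
P2: D(K, 0xC) = 0x2; 0x2 ⊕ 0x0 = 0x2.

P1 = 0x6, P2 = 0x2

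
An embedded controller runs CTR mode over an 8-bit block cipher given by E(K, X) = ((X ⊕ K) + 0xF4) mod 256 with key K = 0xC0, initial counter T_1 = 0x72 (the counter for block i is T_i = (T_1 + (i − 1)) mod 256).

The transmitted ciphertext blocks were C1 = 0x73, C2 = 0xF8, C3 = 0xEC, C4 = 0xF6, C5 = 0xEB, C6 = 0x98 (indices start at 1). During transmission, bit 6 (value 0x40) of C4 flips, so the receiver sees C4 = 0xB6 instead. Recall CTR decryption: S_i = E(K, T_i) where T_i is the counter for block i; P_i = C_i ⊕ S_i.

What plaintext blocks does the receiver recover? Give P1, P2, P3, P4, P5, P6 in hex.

Only C4 changed, to 0xB6. In CTR, a change in C_i flips the same bit in P_i only; the keystream is unaffected. Decrypting the received ciphertext:
P1: T = 0x72, S = E(K, T) = 0xA6; 0x73 ⊕ 0xA6 = 0xD5.
P2: T = 0x73, S = E(K, T) = 0xA7; 0xF8 ⊕ 0xA7 = 0x5F.
P3: T = 0x74, S = E(K, T) = 0xA8; 0xEC ⊕ 0xA8 = 0x44.
P4: T = 0x75, S = E(K, T) = 0xA9; 0xB6 ⊕ 0xA9 = 0x1F.
P5: T = 0x76, S = E(K, T) = 0xAA; 0xEB ⊕ 0xAA = 0x41.
P6: T = 0x77, S = E(K, T) = 0xAB; 0x98 ⊕ 0xAB = 0x33.
Blocks that differ from the original plaintext: P4.

P1 = 0xD5, P2 = 0x5F, P3 = 0x44, P4 = 0x1F, P5 = 0x41, P6 = 0x33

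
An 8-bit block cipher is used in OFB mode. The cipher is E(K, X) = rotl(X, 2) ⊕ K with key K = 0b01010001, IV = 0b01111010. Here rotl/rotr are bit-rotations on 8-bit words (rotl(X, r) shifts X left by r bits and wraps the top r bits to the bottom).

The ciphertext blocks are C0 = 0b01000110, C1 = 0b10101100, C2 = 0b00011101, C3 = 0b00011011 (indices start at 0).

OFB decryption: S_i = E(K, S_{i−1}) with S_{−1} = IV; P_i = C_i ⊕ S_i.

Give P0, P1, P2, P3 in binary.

P0: S = E(K, 0b01111010) = 0b10111000; 0b01000110 ⊕ 0b10111000 = 0b11111110.
P1: S = E(K, 0b10111000) = 0b10110011; 0b10101100 ⊕ 0b10110011 = 0b00011111.
P2: S = E(K, 0b10110011) = 0b10011111; 0b00011101 ⊕ 0b10011111 = 0b10000010.
P3: S = E(K, 0b10011111) = 0b00101111; 0b00011011 ⊕ 0b00101111 = 0b00110100.

P0 = 0b11111110, P1 = 0b00011111, P2 = 0b10000010, P3 = 0b00110100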